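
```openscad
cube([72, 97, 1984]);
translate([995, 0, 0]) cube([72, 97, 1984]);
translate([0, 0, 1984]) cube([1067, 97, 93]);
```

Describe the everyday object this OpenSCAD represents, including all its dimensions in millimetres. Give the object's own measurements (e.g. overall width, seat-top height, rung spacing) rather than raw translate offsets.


A door frame. The clear opening is 923 mm wide and 1984 mm high. Two 72 mm wide jambs, 97 mm deep, stand either side of the opening from the floor to the top of the opening. A 93 mm thick head sits across the top of both jambs, spanning the full outside width of the frame.


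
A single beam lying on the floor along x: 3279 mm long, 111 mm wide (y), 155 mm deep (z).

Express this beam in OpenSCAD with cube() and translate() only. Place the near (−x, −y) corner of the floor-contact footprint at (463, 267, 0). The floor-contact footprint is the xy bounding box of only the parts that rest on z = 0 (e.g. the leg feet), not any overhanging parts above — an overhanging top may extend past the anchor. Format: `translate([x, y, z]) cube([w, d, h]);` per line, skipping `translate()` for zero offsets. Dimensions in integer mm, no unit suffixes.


translate([463, 267, 0]) cube([3279, 111, 155]);


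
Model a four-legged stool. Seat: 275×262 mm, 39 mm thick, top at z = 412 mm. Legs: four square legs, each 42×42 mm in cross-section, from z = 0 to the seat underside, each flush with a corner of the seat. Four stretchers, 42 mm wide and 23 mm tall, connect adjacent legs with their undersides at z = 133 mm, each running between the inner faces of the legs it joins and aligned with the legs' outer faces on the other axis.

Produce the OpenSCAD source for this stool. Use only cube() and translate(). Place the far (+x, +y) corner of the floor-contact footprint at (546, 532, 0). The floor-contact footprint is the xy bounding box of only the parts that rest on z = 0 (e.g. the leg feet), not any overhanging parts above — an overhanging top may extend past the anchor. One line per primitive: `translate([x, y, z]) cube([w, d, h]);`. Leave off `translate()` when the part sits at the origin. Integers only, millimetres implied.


// leg_h = 412 - 39 = 373
// stretcher span = 275 - 2*42 = 191
translate([271, 270, 373]) cube([275, 262, 39]);
translate([271, 270, 0]) cube([42, 42, 373]);
translate([504, 270, 0]) cube([42, 42, 373]);
translate([271, 490, 0]) cube([42, 42, 373]);
translate([504, 490, 0]) cube([42, 42, 373]);
translate([313, 270, 133]) cube([191, 42, 23]);
translate([313, 490, 133]) cube([191, 42, 23]);
translate([271, 312, 133]) cube([42, 178, 23]);
translate([504, 312, 133]) cube([42, 178, 23]);


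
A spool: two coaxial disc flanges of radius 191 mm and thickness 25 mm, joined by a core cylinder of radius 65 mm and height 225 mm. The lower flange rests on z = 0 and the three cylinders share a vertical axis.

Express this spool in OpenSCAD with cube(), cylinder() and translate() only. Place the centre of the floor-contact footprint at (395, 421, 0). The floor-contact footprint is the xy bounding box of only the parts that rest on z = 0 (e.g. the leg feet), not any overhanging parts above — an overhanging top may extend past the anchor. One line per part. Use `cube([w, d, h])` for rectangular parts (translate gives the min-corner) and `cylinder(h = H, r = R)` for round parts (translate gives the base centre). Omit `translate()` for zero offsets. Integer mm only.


translate([395, 421, 0]) cylinder(h = 25, r = 191);
translate([395, 421, 25]) cylinder(h = 225, r = 65);
translate([395, 421, 250]) cylinder(h = 25, r = 191);


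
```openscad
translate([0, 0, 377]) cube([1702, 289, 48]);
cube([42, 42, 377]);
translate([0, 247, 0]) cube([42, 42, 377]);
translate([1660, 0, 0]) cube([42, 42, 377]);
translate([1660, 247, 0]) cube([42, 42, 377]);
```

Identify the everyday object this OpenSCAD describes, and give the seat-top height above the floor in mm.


A bench. The seat-top height is 425 mm.

A long slab on four corner posts — a bench. The slab sits at z = 377 with thickness 48, so the top is 377 + 48 = 425 mm.


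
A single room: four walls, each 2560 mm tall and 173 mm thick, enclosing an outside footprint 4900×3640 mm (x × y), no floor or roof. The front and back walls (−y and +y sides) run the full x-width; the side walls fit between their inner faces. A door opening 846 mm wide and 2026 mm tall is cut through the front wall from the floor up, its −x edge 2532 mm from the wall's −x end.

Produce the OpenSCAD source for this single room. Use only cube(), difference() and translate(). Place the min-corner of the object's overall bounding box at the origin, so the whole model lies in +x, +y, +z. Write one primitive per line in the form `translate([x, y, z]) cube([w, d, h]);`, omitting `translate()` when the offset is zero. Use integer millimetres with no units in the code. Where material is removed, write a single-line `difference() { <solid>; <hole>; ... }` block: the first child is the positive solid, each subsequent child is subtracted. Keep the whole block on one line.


difference() { cube([4900, 173, 2560]); translate([2532, 0, 0]) cube([846, 173, 2026]); }
translate([0, 3467, 0]) cube([4900, 173, 2560]);
translate([0, 173, 0]) cube([173, 3294, 2560]);
translate([4727, 173, 0]) cube([173, 3294, 2560]);


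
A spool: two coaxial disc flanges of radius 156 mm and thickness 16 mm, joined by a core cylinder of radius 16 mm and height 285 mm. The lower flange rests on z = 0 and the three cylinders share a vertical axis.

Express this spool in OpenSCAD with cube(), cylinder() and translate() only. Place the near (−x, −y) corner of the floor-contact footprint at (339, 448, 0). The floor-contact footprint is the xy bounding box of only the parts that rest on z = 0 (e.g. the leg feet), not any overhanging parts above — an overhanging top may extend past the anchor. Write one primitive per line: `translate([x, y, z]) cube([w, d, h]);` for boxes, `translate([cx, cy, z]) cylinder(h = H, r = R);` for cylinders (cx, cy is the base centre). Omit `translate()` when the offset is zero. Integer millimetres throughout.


translate([495, 604, 0]) cylinder(h = 16, r = 156);
translate([495, 604, 16]) cylinder(h = 285, r = 16);
translate([495, 604, 301]) cylinder(h = 16, r = 156);


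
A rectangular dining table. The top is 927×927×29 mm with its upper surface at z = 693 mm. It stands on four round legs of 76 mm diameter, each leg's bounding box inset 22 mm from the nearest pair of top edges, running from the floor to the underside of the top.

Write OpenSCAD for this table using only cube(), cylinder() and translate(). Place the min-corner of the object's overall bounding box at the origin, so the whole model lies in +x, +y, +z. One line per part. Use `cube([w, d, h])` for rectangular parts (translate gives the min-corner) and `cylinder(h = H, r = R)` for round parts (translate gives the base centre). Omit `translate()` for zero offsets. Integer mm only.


// leg_h = 693 - 29 = 664
translate([0, 0, 664]) cube([927, 927, 29]);
translate([60, 60, 0]) cylinder(h = 664, r = 38);
translate([867, 60, 0]) cylinder(h = 664, r = 38);
translate([60, 867, 0]) cylinder(h = 664, r = 38);
translate([867, 867, 0]) cylinder(h = 664, r = 38);


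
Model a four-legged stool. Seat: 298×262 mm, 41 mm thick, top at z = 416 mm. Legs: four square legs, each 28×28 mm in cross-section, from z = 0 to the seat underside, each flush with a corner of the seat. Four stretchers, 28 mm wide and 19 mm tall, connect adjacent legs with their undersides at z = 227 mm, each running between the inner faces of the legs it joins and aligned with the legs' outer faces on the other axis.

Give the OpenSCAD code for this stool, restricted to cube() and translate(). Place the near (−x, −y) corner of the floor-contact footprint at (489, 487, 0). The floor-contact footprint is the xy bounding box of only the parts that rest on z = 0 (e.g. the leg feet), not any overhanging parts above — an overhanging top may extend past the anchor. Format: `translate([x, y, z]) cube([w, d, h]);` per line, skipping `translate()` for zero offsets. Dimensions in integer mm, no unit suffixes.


// leg_h = 416 - 41 = 375
// stretcher span = 298 - 2*28 = 242
translate([489, 487, 375]) cube([298, 262, 41]);
translate([489, 487, 0]) cube([28, 28, 375]);
translate([759, 487, 0]) cube([28, 28, 375]);
translate([489, 721, 0]) cube([28, 28, 375]);
translate([759, 721, 0]) cube([28, 28, 375]);
translate([517, 487, 227]) cube([242, 28, 19]);
translate([517, 721, 227]) cube([242, 28, 19]);
translate([489, 515, 227]) cube([28, 206, 19]);
translate([759, 515, 227]) cube([28, 206, 19]);


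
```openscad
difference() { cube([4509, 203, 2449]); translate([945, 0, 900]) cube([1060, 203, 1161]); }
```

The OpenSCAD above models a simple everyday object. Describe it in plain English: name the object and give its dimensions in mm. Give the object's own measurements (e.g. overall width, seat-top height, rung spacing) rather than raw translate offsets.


A wall 4509 mm long (x), 203 mm thick (y), 2449 mm tall, with a rectangular window opening cut through it. The opening is 1060 mm wide and 1161 mm tall; its sill is at z = 900 mm and its near (−x) edge is 945 mm from the wall's −x end. The opening passes through the full wall thickness.


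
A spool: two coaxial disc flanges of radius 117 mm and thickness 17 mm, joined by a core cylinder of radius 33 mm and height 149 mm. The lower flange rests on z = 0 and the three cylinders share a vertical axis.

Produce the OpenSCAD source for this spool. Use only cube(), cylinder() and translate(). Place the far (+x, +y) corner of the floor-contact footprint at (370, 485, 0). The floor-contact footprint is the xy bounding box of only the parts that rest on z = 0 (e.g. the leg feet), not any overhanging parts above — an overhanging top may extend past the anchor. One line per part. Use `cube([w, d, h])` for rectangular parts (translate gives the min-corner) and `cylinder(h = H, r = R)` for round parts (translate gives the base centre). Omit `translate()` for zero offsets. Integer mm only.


translate([253, 368, 0]) cylinder(h = 17, r = 117);
translate([253, 368, 17]) cylinder(h = 149, r = 33);
translate([253, 368, 166]) cylinder(h = 17, r = 117);


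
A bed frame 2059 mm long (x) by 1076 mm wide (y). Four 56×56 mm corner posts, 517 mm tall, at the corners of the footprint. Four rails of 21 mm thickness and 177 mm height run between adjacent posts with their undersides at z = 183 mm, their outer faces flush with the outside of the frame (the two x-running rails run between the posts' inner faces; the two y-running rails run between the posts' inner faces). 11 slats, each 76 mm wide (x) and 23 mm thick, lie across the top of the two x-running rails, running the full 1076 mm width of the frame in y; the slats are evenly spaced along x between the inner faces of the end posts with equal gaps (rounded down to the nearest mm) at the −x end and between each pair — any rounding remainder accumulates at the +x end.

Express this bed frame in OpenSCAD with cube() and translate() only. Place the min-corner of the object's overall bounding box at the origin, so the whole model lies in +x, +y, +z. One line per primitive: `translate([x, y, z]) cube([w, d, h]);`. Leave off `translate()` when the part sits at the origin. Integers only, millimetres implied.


cube([56, 56, 517]);
translate([0, 1020, 0]) cube([56, 56, 517]);
translate([2003, 0, 0]) cube([56, 56, 517]);
translate([2003, 1020, 0]) cube([56, 56, 517]);
translate([56, 0, 183]) cube([1947, 21, 177]);
translate([56, 1055, 183]) cube([1947, 21, 177]);
translate([0, 56, 183]) cube([21, 964, 177]);
translate([2038, 56, 183]) cube([21, 964, 177]);
translate([148, 0, 360]) cube([76, 1076, 23]);
translate([316, 0, 360]) cube([76, 1076, 23]);
translate([484, 0, 360]) cube([76, 1076, 23]);
translate([652, 0, 360]) cube([76, 1076, 23]);
translate([820, 0, 360]) cube([76, 1076, 23]);
translate([988, 0, 360]) cube([76, 1076, 23]);
translate([1156, 0, 360]) cube([76, 1076, 23]);
translate([1324, 0, 360]) cube([76, 1076, 23]);
translate([1492, 0, 360]) cube([76, 1076, 23]);
translate([1660, 0, 360]) cube([76, 1076, 23]);
translate([1828, 0, 360]) cube([76, 1076, 23]);


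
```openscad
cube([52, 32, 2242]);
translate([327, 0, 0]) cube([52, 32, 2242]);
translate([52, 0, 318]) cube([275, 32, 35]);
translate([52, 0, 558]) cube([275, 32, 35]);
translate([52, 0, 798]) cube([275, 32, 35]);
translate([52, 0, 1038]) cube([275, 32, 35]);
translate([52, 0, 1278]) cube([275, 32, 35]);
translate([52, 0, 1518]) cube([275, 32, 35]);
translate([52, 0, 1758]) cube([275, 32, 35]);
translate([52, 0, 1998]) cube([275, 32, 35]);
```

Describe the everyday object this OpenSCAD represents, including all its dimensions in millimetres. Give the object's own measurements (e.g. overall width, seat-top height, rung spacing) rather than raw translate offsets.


A straight ladder. Two 52×32 mm vertical rails, 2242 mm tall, stand 379 mm apart (outside-to-outside) with their front faces coplanar on the −y side. 8 rungs, each 32 mm deep and 35 mm tall, span between the inner faces of the rails, front faces flush with the rails. The lowest rung's underside is at z = 318 mm and rungs are spaced 240 mm apart (underside to underside).


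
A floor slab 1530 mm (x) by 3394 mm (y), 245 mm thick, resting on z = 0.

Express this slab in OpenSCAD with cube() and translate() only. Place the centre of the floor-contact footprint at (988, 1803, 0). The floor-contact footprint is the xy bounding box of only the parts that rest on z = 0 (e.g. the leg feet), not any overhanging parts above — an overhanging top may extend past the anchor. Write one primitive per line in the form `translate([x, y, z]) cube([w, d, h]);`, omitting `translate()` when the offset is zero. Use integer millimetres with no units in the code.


translate([223, 106, 0]) cube([1530, 3394, 245]);


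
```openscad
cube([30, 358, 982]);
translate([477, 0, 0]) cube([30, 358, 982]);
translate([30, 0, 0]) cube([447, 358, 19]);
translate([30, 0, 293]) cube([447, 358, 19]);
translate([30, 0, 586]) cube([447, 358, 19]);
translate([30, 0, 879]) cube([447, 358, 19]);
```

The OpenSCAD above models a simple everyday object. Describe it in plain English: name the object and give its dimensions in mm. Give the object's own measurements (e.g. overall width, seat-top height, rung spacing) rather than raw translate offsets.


An open bookshelf. Two side panels, each 30 mm thick, 358 mm deep and 982 mm tall, stand 507 mm apart (outside-to-outside). Between them sit 4 shelves, each 19 mm thick and 358 mm deep, spanning the full gap between the sides. The bottom shelf rests on the floor (its underside at z = 0) and the clear gap between one shelf's top and the next shelf's underside is 274 mm.


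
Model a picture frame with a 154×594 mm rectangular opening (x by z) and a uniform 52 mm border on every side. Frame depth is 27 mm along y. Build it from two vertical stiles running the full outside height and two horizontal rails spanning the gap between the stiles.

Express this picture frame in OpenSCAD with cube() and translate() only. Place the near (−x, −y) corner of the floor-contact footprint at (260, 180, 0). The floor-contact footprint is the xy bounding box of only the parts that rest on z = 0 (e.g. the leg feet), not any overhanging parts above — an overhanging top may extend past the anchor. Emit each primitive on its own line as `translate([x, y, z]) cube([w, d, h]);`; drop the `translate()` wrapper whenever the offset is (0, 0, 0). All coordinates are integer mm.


translate([260, 180, 0]) cube([52, 27, 698]);
translate([466, 180, 0]) cube([52, 27, 698]);
translate([312, 180, 0]) cube([154, 27, 52]);
translate([312, 180, 646]) cube([154, 27, 52]);


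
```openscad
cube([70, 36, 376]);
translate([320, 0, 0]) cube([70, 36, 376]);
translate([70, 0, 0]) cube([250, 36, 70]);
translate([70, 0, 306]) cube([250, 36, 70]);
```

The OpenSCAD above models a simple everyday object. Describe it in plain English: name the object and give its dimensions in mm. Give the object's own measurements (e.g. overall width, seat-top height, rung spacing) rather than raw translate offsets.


A rectangular picture frame lying in the x–z plane (depth along y). The opening is 250 mm wide (x) by 236 mm tall (z), surrounded by a border 70 mm wide on all four sides. The frame is 36 mm deep and is made of two full-height vertical stiles with two horizontal rails fitted between them.


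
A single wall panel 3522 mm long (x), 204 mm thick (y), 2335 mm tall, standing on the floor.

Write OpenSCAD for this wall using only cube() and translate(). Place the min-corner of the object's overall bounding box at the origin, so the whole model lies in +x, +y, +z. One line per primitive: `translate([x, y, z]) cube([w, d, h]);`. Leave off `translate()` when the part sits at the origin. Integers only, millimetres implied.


cube([3522, 204, 2335]);


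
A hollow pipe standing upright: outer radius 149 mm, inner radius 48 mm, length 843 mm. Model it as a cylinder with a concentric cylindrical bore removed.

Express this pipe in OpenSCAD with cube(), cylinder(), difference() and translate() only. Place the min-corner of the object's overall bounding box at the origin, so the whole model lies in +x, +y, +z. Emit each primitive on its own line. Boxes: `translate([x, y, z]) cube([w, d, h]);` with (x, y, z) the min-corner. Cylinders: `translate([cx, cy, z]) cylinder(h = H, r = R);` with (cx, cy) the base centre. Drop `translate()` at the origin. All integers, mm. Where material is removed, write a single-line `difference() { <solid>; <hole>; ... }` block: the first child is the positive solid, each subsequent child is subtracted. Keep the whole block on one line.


difference() { translate([149, 149, 0]) cylinder(h = 843, r = 149); translate([149, 149, 0]) cylinder(h = 843, r = 48); }


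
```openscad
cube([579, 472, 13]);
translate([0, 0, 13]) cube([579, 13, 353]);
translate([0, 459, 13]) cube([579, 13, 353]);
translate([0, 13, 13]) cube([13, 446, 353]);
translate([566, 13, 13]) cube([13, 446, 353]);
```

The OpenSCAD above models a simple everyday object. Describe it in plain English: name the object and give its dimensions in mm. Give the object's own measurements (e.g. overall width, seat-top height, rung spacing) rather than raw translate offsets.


An open-topped rectangular box: outside dimensions 579×472×366 mm, with a uniform wall and base thickness of 13 mm. The base is a full 579×472 slab on the floor; four walls sit on top of the base. The front and back walls (the −y and +y sides) span the full width; the two side walls fit between them.


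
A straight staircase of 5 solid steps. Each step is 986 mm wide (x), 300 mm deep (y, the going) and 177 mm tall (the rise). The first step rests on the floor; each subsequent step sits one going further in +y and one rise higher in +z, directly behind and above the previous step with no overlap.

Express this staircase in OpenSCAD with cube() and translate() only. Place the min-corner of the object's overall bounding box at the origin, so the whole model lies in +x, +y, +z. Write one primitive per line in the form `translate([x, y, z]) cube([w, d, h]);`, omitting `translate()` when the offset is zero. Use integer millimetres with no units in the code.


cube([986, 300, 177]);
translate([0, 300, 177]) cube([986, 300, 177]);
translate([0, 600, 354]) cube([986, 300, 177]);
translate([0, 900, 531]) cube([986, 300, 177]);
translate([0, 1200, 708]) cube([986, 300, 177]);


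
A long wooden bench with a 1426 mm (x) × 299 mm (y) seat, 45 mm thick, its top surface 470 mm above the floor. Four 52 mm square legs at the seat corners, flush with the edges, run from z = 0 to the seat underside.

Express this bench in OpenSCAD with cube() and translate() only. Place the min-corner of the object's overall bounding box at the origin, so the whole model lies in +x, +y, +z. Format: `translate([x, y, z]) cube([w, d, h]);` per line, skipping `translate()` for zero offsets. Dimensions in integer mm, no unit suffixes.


// leg_h = 470 − 45 = 425
translate([0, 0, 425]) cube([1426, 299, 45]);
cube([52, 52, 425]);
translate([0, 247, 0]) cube([52, 52, 425]);
translate([1374, 0, 0]) cube([52, 52, 425]);
translate([1374, 247, 0]) cube([52, 52, 425]);


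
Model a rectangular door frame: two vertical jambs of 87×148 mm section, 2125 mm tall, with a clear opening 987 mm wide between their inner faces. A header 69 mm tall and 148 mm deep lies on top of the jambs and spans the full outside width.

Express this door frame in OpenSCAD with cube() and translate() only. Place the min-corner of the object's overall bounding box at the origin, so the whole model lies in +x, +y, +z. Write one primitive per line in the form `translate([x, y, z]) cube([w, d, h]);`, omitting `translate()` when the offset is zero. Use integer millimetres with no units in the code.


cube([87, 148, 2125]);
translate([1074, 0, 0]) cube([87, 148, 2125]);
translate([0, 0, 2125]) cube([1161, 148, 69]);


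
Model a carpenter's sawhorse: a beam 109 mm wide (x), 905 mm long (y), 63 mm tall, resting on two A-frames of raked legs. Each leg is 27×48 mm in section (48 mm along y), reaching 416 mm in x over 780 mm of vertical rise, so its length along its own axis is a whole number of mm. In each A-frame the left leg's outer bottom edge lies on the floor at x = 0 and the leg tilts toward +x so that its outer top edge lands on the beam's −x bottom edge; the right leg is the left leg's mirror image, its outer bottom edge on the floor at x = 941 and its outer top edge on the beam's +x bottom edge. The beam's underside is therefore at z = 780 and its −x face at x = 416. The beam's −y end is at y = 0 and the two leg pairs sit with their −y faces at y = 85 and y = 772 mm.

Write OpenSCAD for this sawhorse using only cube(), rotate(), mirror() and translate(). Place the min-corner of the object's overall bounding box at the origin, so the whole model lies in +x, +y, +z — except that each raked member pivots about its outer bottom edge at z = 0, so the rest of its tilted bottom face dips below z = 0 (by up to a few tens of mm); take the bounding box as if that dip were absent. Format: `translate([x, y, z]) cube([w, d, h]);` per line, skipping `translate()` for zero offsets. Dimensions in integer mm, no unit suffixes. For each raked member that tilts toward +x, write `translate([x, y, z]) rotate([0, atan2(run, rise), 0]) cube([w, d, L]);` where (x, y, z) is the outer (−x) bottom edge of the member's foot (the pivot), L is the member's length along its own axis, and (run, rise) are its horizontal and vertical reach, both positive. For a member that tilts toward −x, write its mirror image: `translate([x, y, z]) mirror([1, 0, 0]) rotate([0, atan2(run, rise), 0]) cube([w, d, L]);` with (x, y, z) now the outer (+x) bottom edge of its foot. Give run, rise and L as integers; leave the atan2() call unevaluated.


translate([416, 0, 780]) cube([109, 905, 63]);
translate([0, 85, 0]) rotate([0, atan2(416, 780), 0]) cube([27, 48, 884]);
translate([941, 85, 0]) mirror([1, 0, 0]) rotate([0, atan2(416, 780), 0]) cube([27, 48, 884]);
translate([0, 772, 0]) rotate([0, atan2(416, 780), 0]) cube([27, 48, 884]);
translate([941, 772, 0]) mirror([1, 0, 0]) rotate([0, atan2(416, 780), 0]) cube([27, 48, 884]);


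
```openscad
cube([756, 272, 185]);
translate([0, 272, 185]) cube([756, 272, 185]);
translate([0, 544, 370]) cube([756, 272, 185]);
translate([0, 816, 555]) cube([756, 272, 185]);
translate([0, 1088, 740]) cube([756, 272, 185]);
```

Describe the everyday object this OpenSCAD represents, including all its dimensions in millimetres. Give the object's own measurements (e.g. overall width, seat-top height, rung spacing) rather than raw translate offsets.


A straight staircase of 5 solid steps. Each step is 756 mm wide (x), 272 mm deep (y, the going) and 185 mm tall (the rise). The first step rests on the floor; each subsequent step sits one going further in +y and one rise higher in +z, directly behind and above the previous step with no overlap.


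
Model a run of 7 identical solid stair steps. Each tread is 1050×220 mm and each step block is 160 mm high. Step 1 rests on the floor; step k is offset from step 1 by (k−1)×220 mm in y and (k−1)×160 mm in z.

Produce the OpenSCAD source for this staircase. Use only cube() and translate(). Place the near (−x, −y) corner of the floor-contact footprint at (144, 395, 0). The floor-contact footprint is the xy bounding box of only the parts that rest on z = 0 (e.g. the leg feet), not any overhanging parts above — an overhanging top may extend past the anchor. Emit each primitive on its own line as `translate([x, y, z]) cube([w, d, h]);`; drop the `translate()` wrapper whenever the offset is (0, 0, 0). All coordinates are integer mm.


translate([144, 395, 0]) cube([1050, 220, 160]);
translate([144, 615, 160]) cube([1050, 220, 160]);
translate([144, 835, 320]) cube([1050, 220, 160]);
translate([144, 1055, 480]) cube([1050, 220, 160]);
translate([144, 1275, 640]) cube([1050, 220, 160]);
translate([144, 1495, 800]) cube([1050, 220, 160]);
translate([144, 1715, 960]) cube([1050, 220, 160]);


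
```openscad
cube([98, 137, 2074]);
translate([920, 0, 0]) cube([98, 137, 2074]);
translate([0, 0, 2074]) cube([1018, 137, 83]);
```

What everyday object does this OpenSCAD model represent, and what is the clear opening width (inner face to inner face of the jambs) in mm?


A door frame. The clear opening width is 822 mm.

Two 2074 mm tall posts with a header on top — a door frame. The left jamb is 98 mm wide at x = 0; the right jamb starts at x = 920. The clear opening is 920 − 98 = 822 mm.


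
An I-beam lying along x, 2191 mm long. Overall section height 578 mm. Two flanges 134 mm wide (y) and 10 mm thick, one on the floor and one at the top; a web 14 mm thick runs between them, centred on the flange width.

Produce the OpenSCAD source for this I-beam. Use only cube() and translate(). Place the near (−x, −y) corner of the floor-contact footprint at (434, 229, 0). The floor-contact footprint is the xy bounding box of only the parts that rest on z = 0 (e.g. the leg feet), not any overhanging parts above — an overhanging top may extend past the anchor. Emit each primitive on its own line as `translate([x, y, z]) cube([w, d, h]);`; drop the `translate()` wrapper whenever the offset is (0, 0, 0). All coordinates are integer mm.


translate([434, 229, 0]) cube([2191, 134, 10]);
translate([434, 289, 10]) cube([2191, 14, 558]);
translate([434, 229, 568]) cube([2191, 134, 10]);


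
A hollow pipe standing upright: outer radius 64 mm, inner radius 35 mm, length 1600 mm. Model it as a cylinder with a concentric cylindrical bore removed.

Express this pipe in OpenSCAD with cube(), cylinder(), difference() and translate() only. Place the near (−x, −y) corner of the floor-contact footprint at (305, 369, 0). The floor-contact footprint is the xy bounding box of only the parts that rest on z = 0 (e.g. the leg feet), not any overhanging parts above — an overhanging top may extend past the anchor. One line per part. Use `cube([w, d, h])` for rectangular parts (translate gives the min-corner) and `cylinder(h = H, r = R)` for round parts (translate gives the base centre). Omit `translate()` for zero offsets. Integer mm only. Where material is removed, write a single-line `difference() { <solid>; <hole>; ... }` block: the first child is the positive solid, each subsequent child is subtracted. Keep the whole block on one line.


difference() { translate([369, 433, 0]) cylinder(h = 1600, r = 64); translate([369, 433, 0]) cylinder(h = 1600, r = 35); }


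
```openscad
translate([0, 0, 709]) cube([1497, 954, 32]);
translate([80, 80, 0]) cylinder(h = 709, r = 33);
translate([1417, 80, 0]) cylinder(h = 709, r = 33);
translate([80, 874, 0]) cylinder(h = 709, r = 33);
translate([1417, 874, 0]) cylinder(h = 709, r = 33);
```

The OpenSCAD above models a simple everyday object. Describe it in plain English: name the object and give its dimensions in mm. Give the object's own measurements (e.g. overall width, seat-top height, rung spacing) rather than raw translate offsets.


A rectangular dining table. The top is 1497×954×32 mm with its upper surface at z = 741 mm. It stands on four round legs of 66 mm diameter, each leg's bounding box inset 47 mm from the nearest pair of top edges, running from the floor to the underside of the top.


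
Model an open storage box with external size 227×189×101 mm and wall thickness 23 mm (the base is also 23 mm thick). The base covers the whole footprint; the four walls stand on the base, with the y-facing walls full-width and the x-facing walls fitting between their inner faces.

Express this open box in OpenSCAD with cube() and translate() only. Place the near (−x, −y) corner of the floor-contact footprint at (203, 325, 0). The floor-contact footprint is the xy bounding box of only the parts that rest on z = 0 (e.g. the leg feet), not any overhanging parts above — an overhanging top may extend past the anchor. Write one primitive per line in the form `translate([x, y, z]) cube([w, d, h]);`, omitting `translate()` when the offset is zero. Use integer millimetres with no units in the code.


translate([203, 325, 0]) cube([227, 189, 23]);
translate([203, 325, 23]) cube([227, 23, 78]);
translate([203, 491, 23]) cube([227, 23, 78]);
translate([203, 348, 23]) cube([23, 143, 78]);
translate([407, 348, 23]) cube([23, 143, 78]);


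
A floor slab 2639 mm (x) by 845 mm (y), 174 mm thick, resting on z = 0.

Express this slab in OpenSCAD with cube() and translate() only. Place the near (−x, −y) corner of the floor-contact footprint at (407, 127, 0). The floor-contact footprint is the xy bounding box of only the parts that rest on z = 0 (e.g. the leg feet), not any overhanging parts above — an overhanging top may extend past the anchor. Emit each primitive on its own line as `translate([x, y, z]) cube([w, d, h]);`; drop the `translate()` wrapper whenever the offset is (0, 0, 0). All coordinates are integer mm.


translate([407, 127, 0]) cube([2639, 845, 174]);


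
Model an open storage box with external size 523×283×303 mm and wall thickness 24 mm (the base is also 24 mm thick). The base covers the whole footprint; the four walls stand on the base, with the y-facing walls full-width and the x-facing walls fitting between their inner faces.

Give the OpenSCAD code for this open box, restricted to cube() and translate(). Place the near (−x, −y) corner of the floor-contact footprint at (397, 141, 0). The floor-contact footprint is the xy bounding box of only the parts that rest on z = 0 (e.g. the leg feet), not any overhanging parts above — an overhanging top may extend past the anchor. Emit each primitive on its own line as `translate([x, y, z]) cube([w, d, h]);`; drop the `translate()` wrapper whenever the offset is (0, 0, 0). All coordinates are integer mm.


translate([397, 141, 0]) cube([523, 283, 24]);
translate([397, 141, 24]) cube([523, 24, 279]);
translate([397, 400, 24]) cube([523, 24, 279]);
translate([397, 165, 24]) cube([24, 235, 279]);
translate([896, 165, 24]) cube([24, 235, 279]);


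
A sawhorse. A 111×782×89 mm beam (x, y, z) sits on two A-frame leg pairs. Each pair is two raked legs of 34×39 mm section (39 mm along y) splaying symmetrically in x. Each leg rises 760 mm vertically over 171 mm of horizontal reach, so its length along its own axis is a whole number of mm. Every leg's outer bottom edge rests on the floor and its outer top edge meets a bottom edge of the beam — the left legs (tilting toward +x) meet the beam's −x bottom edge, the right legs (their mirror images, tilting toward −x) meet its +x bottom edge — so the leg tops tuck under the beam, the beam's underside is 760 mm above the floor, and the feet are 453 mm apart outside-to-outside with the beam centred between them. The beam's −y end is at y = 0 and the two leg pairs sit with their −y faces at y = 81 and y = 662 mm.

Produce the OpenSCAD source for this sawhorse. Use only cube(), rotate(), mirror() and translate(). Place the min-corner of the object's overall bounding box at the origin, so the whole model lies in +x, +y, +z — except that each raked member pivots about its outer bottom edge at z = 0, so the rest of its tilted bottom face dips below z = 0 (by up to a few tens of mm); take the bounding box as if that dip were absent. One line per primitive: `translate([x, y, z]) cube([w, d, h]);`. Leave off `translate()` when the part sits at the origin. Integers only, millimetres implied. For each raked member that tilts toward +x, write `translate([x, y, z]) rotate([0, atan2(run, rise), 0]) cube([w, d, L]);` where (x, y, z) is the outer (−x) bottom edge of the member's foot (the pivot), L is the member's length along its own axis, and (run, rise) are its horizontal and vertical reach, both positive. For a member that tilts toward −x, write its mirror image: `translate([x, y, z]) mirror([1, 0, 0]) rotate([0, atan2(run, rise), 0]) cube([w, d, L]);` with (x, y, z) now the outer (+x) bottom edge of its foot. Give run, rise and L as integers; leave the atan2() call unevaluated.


translate([171, 0, 760]) cube([111, 782, 89]);
translate([0, 81, 0]) rotate([0, atan2(171, 760), 0]) cube([34, 39, 779]);
translate([453, 81, 0]) mirror([1, 0, 0]) rotate([0, atan2(171, 760), 0]) cube([34, 39, 779]);
translate([0, 662, 0]) rotate([0, atan2(171, 760), 0]) cube([34, 39, 779]);
translate([453, 662, 0]) mirror([1, 0, 0]) rotate([0, atan2(171, 760), 0]) cube([34, 39, 779]);


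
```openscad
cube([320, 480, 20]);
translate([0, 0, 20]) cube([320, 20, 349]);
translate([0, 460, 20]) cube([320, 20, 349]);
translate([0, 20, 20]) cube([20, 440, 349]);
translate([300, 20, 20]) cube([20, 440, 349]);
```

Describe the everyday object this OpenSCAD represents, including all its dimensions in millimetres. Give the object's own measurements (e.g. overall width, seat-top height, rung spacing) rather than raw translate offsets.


An open-topped rectangular box: outside dimensions 320×480×369 mm, with a uniform wall and base thickness of 20 mm. The base is a full 320×480 slab on the floor; four walls sit on top of the base. The front and back walls (the −y and +y sides) span the full width; the two side walls fit between them.


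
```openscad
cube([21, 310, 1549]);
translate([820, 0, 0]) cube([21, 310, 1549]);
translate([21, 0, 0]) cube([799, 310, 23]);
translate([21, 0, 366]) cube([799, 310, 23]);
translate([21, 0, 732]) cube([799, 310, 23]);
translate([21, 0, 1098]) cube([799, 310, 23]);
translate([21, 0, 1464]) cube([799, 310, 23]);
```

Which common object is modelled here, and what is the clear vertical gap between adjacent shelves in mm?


A bookshelf. The clear shelf gap is 343 mm.

Two tall side panels with 5 horizontal boards between them — a bookshelf. The first two shelf undersides are at z = 0 and z = 366; with shelf thickness 23, the clear gap is 366 − 0 − 23 = 343 mm.


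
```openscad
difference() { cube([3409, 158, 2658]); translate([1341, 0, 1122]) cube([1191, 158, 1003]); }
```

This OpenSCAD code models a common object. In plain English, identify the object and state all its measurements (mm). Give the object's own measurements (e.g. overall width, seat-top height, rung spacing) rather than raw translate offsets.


A wall 3409 mm long (x), 158 mm thick (y), 2658 mm tall, with a rectangular window opening cut through it. The opening is 1191 mm wide and 1003 mm tall; its sill is at z = 1122 mm and its near (−x) edge is 1341 mm from the wall's −x end. The opening passes through the full wall thickness.


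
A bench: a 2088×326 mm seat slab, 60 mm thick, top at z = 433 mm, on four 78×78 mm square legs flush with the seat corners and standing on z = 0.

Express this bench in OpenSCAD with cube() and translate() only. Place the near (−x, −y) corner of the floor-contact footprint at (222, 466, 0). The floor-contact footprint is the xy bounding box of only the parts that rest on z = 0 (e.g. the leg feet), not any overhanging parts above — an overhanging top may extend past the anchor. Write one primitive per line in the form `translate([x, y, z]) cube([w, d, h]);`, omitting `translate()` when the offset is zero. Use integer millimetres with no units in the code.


translate([222, 466, 373]) cube([2088, 326, 60]);
translate([222, 466, 0]) cube([78, 78, 373]);
translate([222, 714, 0]) cube([78, 78, 373]);
translate([2232, 466, 0]) cube([78, 78, 373]);
translate([2232, 714, 0]) cube([78, 78, 373]);


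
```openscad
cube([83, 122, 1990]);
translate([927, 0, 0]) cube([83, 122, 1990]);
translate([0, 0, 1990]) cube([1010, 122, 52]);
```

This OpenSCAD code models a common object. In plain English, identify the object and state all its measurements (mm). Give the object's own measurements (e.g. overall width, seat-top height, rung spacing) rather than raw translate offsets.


A door frame. The clear opening is 844 mm wide and 1990 mm high. Two 83 mm wide jambs, 122 mm deep, stand either side of the opening from the floor to the top of the opening. A 52 mm thick head sits across the top of both jambs, spanning the full outside width of the frame.


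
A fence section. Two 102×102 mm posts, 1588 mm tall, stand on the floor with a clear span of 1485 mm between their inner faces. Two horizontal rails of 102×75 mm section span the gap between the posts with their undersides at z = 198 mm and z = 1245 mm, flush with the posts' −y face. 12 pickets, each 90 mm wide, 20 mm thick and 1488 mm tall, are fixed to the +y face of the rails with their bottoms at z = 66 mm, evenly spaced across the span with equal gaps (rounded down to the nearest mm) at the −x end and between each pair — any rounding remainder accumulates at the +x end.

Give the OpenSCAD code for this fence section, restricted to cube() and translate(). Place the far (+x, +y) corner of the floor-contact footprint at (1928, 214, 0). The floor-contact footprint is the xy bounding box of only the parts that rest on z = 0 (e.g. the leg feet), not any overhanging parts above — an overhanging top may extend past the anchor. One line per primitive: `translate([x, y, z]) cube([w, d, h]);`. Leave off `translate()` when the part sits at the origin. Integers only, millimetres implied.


translate([239, 112, 0]) cube([102, 102, 1588]);
translate([1826, 112, 0]) cube([102, 102, 1588]);
translate([341, 112, 198]) cube([1485, 102, 75]);
translate([341, 112, 1245]) cube([1485, 102, 75]);
translate([372, 214, 66]) cube([90, 20, 1488]);
translate([493, 214, 66]) cube([90, 20, 1488]);
translate([614, 214, 66]) cube([90, 20, 1488]);
translate([735, 214, 66]) cube([90, 20, 1488]);
translate([856, 214, 66]) cube([90, 20, 1488]);
translate([977, 214, 66]) cube([90, 20, 1488]);
translate([1098, 214, 66]) cube([90, 20, 1488]);
translate([1219, 214, 66]) cube([90, 20, 1488]);
translate([1340, 214, 66]) cube([90, 20, 1488]);
translate([1461, 214, 66]) cube([90, 20, 1488]);
translate([1582, 214, 66]) cube([90, 20, 1488]);
translate([1703, 214, 66]) cube([90, 20, 1488]);


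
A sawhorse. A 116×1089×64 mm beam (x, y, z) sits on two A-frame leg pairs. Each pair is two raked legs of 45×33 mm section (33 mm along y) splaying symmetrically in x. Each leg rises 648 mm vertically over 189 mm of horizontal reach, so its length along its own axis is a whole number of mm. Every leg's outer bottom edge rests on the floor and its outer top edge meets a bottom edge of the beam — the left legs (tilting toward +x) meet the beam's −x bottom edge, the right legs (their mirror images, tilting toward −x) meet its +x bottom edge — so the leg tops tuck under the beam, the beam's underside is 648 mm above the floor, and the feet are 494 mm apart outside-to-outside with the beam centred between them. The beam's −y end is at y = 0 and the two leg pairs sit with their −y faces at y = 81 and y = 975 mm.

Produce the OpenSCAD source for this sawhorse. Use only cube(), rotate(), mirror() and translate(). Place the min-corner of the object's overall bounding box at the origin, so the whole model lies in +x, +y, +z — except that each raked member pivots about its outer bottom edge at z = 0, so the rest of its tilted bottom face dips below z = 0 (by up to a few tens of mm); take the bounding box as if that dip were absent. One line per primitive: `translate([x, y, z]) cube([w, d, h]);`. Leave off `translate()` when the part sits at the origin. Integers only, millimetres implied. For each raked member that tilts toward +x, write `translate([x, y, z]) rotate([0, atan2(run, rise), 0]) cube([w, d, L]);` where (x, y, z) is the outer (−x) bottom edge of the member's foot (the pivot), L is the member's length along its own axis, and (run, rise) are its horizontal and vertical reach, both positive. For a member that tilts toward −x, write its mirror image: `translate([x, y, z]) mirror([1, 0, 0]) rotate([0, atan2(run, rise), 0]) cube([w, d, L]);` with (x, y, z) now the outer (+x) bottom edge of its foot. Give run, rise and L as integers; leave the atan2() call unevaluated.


// leg length = √(189² + 648²) = 675
// right-leg outer foot x = 2·189 + 116 = 494
// beam min-corner = (189, 0, 648)
translate([189, 0, 648]) cube([116, 1089, 64]);
translate([0, 81, 0]) rotate([0, atan2(189, 648), 0]) cube([45, 33, 675]);
translate([494, 81, 0]) mirror([1, 0, 0]) rotate([0, atan2(189, 648), 0]) cube([45, 33, 675]);
translate([0, 975, 0]) rotate([0, atan2(189, 648), 0]) cube([45, 33, 675]);
translate([494, 975, 0]) mirror([1, 0, 0]) rotate([0, atan2(189, 648), 0]) cube([45, 33, 675]);
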